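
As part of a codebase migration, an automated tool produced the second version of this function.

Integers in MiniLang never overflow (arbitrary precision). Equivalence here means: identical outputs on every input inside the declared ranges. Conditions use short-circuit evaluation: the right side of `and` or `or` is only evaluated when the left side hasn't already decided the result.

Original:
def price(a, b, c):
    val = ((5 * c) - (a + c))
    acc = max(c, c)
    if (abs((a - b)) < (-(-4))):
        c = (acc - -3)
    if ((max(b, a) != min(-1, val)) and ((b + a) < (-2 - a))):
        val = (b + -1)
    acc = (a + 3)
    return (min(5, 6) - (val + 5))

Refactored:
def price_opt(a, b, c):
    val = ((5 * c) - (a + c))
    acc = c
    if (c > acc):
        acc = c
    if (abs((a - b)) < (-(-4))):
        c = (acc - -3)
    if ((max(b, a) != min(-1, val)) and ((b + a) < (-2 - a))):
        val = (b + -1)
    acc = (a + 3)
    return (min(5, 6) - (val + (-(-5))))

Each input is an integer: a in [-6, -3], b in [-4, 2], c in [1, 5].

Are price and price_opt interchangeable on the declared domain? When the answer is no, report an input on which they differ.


Side by side, the visible changes include: min/max/abs usage differs; also branching structure differs; also statement counts differ; also comparison usage differs.
As a probe, take a=-4, b=-3, c=5: price runs val becomes 24; next acc becomes 5; next (abs((a - b)) < (-(-4))) evaluates to true; next c becomes 8; next ((max(b, a) != min(-1, val)) and ((b + a) < (-2 - a))) evaluates to true; next val becomes -4; next acc becomes -1; next final value 4; price_opt runs val becomes 24; next acc becomes 5; next (c > acc) evaluates to false; next (abs((a - b)) < (-(-4))) evaluates to true; next c becomes 8; next ((max(b, a) != min(-1, val)) and ((b + a) < (-2 - a))) evaluates to true; next val becomes -4; next acc becomes -1; next final value 4; both end at 4.
Sweeping the whole domain (140 inputs) finds no disagreement.
verdict: equivalent


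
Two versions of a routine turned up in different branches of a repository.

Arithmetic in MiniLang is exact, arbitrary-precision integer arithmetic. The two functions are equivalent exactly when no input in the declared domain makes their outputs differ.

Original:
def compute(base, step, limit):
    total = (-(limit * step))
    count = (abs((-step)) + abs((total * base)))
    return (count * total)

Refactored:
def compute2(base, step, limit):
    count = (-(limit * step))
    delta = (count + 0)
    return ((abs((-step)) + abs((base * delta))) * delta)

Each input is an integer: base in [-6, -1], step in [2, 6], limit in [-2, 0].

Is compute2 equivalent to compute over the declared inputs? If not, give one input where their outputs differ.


This is a faithful refactor — constant usage differs; arithmetic usage differs; local variable names differ, but the computed results match everywhere.
Spot check at base=-1, step=2, limit=-1 — compute: total=2, then count=4, then returns 8. compute2: count=2, then delta=2, then returns 8. Both give 8.
An exhaustive pass over the 90 declared inputs shows identical outputs.
verdict: equivalent


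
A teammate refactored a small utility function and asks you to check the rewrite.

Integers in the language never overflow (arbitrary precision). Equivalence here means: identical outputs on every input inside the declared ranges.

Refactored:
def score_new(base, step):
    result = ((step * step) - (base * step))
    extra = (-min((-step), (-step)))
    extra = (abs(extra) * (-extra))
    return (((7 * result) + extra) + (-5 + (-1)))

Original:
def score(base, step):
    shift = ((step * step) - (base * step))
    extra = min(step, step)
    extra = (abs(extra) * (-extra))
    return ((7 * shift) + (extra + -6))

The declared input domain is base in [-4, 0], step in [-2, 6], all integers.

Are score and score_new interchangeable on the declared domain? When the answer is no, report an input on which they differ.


Equivalent. Whatever the rewrite altered, no input in the stated domain can expose a difference.
Checked all 45 inputs in the declared domain: the outputs agree on every one.
One worked example (base=-1, step=1) — score: shift becomes 2; next extra becomes 1; next extra becomes -1; next final value 7; score_new: result becomes 2; next extra becomes 1; next extra becomes -1; next final value 7; agreement on 7.
verdict: equivalent


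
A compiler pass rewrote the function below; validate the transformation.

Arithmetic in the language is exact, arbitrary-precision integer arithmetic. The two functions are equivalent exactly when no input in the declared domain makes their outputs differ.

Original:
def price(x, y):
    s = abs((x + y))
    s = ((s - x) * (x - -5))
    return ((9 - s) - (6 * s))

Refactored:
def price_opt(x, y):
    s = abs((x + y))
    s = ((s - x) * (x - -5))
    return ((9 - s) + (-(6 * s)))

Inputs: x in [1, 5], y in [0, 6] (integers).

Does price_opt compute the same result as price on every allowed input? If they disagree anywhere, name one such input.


The two are interchangeable: arithmetic usage differs, and every declared input agrees.
As a probe, take x=1, y=3: price runs s := 4 | s := 18 | result -117; price_opt runs s := 4 | s := 18 | result -117; both end at -117.
Checked all 35 inputs in the declared domain: the outputs agree on every one.
verdict: equivalent


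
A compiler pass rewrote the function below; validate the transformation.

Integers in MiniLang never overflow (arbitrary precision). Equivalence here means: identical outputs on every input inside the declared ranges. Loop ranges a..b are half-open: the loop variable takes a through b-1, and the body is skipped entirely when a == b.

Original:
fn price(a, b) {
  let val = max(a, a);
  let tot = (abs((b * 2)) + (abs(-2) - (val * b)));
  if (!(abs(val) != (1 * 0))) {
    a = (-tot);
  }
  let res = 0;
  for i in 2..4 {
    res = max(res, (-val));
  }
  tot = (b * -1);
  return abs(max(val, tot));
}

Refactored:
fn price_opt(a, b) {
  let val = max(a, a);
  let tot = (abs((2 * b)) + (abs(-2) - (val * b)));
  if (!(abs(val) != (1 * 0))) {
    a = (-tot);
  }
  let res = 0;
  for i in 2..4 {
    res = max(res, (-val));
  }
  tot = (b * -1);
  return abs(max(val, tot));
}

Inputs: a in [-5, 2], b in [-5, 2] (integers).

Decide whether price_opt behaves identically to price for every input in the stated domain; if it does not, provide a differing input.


Comparing the listings, the differences include: same computation, different form.
As a probe, take a=-1, b=0: price runs val becomes -1; next tot becomes 2; next (!(abs(val) != (1 * 0))) evaluates to false; next res becomes 0; next at i=2:; next res becomes 1; next at i=3:; next res becomes 1; next tot becomes 0; next final value 0; price_opt runs val becomes -1; next tot becomes 2; next (!(abs(val) != (1 * 0))) evaluates to false; next res becomes 0; next at i=2:; next res becomes 1; next at i=3:; next res becomes 1; next tot becomes 0; next final value 0; both end at 0.
Sweeping the whole domain (64 inputs) finds no disagreement.
verdict: equivalent


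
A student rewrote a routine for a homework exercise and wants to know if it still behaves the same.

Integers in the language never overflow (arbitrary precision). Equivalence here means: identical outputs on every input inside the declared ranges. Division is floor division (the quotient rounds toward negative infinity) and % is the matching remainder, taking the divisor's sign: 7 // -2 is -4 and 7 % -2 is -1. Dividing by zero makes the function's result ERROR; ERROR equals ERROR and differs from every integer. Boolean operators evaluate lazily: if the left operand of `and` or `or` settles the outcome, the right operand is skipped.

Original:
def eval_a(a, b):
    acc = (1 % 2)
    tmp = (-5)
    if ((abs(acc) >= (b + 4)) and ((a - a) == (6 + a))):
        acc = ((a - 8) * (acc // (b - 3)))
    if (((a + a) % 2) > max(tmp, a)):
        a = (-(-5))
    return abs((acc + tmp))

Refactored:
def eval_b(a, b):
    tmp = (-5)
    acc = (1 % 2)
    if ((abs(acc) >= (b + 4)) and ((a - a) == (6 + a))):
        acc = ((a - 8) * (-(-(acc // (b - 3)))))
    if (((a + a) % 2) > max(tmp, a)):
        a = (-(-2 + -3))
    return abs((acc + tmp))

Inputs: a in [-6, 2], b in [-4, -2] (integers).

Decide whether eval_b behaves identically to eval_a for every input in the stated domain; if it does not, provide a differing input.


Behavior is preserved: although constant usage differs, plus arithmetic usage differs, the outputs never diverge.
Tracing a=-1, b=-4: eval_a: acc=1, then tmp=-5, then ((abs(acc) >= (b + 4)) and ((a - a) == (6 + a))) is false, then (((a + a) % 2) > max(tmp, a)) is true, then a=5, then returns 4 | eval_b: tmp=-5, then acc=1, then ((abs(acc) >= (b + 4)) and ((a - a) == (6 + a))) is false, then (((a + a) % 2) > max(tmp, a)) is true, then a=5, then returns 4 — matching result 4.
Every one of the 27 inputs gives matching results.
verdict: equivalent


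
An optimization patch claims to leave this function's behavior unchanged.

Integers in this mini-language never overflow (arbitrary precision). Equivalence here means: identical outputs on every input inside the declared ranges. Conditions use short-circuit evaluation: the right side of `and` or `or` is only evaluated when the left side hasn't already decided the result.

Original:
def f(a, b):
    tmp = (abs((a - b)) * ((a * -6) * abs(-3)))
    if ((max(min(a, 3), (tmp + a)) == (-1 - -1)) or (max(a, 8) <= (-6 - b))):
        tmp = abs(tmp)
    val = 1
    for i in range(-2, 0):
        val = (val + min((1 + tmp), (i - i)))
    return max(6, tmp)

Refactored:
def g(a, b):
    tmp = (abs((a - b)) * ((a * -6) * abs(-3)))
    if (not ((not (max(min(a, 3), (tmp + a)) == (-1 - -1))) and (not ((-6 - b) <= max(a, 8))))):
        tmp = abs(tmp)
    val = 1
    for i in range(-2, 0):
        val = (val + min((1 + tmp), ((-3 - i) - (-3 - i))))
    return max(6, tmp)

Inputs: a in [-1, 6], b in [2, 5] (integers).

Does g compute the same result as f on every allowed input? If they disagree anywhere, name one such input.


There is a counterexample at a=1, b=2: 6 on one side, 18 on the other.
f: tmp becomes -18; next ((max(min(a, 3), (tmp + a)) == (-1 - -1)) or (max(a, 8) <= (-6 - b))) evaluates to false; next val becomes 1; next at i=-2:; next val becomes -16; next at i=-1:; next val becomes -33; next final value 6
g: tmp becomes -18; next (not ((not (max(min(a, 3), (tmp + a)) == (-1 - -1))) and (not ((-6 - b) <= max(a, 8))))) evaluates to true; next tmp becomes 18; next val becomes 1; next at i=-2:; next val becomes 1; next at i=-1:; next val becomes 1; next final value 18
verdict: not equivalent; witness: a=1, b=2


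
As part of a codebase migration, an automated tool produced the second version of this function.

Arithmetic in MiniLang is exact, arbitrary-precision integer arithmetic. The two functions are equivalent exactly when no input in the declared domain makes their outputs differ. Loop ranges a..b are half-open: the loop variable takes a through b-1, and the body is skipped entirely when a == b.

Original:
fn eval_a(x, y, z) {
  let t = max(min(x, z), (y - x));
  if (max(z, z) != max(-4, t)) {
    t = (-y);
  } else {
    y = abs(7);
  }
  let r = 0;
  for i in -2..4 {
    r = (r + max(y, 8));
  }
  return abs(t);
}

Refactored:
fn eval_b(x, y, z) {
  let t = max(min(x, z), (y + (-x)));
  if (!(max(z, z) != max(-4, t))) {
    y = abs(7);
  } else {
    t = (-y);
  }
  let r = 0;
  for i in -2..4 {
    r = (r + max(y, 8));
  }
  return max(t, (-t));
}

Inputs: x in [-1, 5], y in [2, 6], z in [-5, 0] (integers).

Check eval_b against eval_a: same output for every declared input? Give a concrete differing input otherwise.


Side by side, the visible changes include: arithmetic usage differs, boolean connective usage differs, min/max/abs usage differs.
Tracing x=2, y=3, z=-2: eval_a: t := 1 | (max(z, z) != max(-4, t)): true | t := -3 | r := 0 | iter i=-2: | r := 8 | iter i=-1: | r := 16 | iter i=0: | r := 24 | iter i=1: | r := 32 | iter i=2: | r := 40 | iter i=3: | r := 48 | result 3 | eval_b: t := 1 | (!(max(z, z) != max(-4, t))): false | t := -3 | r := 0 | iter i=-2: | r := 8 | iter i=-1: | r := 16 | iter i=0: | r := 24 | iter i=1: | r := 32 | iter i=2: | r := 40 | iter i=3: | r := 48 | result 3 — matching result 3.
Across all 210 domain points the two functions coincide.
verdict: equivalent


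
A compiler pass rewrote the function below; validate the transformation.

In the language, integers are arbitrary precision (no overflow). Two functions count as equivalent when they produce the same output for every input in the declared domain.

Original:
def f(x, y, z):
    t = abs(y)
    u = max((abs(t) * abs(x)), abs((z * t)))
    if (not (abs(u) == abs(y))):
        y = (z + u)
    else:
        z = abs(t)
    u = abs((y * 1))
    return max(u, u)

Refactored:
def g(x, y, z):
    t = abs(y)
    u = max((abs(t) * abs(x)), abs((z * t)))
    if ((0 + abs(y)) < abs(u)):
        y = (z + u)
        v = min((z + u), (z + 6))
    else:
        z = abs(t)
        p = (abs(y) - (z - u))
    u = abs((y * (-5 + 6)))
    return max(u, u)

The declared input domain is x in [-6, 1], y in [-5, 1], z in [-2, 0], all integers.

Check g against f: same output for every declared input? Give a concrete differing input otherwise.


The rewrite breaks on x=0, y=-5, z=0, where the results are 0 and 5.
f: t = 5; u = 0; (not (abs(u) == abs(y))) -> true; y = 0; u = 0; return 0
g: t = 5; u = 0; ((0 + abs(y)) < abs(u)) -> false; z = 5; p = 0; u = 5; return 5
verdict: not equivalent; witness: x=0, y=-5, z=0


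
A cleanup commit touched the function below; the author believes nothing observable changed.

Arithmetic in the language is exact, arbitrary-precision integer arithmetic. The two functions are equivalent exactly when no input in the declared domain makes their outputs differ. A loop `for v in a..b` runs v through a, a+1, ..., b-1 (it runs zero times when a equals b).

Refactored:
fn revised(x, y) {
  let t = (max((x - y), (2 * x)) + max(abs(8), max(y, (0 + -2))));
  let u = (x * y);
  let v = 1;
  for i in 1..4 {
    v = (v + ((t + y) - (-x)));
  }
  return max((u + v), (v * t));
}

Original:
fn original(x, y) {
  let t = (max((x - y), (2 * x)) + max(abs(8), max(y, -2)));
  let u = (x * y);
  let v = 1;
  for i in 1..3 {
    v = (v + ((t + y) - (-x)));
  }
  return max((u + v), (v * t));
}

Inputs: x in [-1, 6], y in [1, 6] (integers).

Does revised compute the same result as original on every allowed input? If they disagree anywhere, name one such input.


Not equivalent: x=-1, y=1 separates them (78 vs 114).
original: t becomes 6; next u becomes -1; next v becomes 1; next at i=1:; next v becomes 7; next at i=2:; next v becomes 13; next final value 78
revised: t becomes 6; next u becomes -1; next v becomes 1; next at i=1:; next v becomes 7; next at i=2:; next v becomes 13; next at i=3:; next v becomes 19; next final value 114
verdict: not equivalent; witness: x=-1, y=1


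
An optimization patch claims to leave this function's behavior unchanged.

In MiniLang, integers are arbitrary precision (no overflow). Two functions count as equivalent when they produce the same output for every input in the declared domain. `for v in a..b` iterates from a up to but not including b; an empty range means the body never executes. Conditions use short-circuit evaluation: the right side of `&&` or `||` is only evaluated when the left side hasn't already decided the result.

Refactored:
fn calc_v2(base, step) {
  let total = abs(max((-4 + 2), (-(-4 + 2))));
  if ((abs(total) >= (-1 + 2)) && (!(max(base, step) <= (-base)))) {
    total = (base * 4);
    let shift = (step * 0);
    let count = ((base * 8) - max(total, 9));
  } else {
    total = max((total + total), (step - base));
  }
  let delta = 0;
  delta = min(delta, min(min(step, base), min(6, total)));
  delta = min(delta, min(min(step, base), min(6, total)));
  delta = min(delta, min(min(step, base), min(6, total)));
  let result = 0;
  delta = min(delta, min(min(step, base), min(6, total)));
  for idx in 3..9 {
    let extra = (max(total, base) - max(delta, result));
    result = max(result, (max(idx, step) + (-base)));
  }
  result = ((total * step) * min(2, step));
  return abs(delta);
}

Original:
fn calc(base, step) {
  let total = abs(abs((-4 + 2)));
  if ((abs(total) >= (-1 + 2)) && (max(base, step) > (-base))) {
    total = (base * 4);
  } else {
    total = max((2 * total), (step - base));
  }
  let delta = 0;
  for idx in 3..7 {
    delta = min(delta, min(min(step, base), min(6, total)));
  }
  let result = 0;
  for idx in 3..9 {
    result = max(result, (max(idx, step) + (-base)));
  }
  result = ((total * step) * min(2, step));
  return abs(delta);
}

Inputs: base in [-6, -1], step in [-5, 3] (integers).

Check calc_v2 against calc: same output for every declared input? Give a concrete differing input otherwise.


Side by side, the visible changes include: arithmetic usage differs, and loop structure differs, and constant usage differs, and local variable names differ, and boolean connective usage differs, and statement counts differ, and comparison usage differs, and min/max/abs usage differs.
As a probe, take base=-6, step=-4: calc runs total=2, then ((abs(total) >= (-1 + 2)) && (max(base, step) > (-base))) is false, then total=4, then delta=0, then (idx=3), then delta=-6, then (idx=4), then delta=-6, then (idx=5), then delta=-6, then (idx=6), then delta=-6, then result=0, then (idx=3), then result=9, then (idx=4), then result=10, then (idx=5), then result=11, then (idx=6), then result=12, then (idx=7), then result=13, then (idx=8), then result=14, then result=64, then returns 6; calc_v2 runs total=2, then ((abs(total) >= (-1 + 2)) && (!(max(base, step) <= (-base)))) is false, then total=4, then delta=0, then delta=-6, then delta=-6, then delta=-6, then result=0, then delta=-6, then (idx=3), then extra=4, then result=9, then (idx=4), then extra=-5, then result=10, then (idx=5), then extra=-6, then result=11, then (idx=6), then extra=-7, then result=12, then (idx=7), then extra=-8, then result=13, then (idx=8), then extra=-9, then result=14, then result=64, then returns 6; both end at 6.
Checked all 54 inputs in the declared domain: the outputs agree on every one.
verdict: equivalent


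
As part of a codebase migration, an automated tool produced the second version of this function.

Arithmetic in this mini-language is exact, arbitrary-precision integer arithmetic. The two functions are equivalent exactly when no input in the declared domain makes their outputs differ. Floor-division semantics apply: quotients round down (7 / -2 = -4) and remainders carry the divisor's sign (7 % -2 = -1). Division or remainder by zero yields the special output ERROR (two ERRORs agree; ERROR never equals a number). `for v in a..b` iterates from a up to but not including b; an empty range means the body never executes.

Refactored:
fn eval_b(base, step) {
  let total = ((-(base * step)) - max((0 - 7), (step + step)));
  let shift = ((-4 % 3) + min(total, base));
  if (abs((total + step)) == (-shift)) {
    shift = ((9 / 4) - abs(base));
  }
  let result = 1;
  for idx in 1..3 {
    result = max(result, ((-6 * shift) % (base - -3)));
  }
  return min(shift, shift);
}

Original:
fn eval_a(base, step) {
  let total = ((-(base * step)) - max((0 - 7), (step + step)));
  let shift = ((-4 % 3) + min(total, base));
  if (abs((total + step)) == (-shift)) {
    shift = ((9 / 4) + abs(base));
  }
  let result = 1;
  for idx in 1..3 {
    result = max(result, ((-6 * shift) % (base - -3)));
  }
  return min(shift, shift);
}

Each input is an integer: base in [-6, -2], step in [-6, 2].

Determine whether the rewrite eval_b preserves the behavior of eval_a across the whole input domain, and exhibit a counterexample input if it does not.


Run the pair on base=-2, step=0.
eval_a: total = 0; shift = 0; (abs((total + step)) == (-shift)) -> true; shift = 4; result = 1; [idx=1]; result = 1; [idx=2]; result = 1; return 4
eval_b: total = 0; shift = 0; (abs((total + step)) == (-shift)) -> true; shift = 0; result = 1; [idx=1]; result = 1; [idx=2]; result = 1; return 0
4 and 0 differ, so these are not the same function on this domain.
verdict: not equivalent; witness: base=-2, step=0


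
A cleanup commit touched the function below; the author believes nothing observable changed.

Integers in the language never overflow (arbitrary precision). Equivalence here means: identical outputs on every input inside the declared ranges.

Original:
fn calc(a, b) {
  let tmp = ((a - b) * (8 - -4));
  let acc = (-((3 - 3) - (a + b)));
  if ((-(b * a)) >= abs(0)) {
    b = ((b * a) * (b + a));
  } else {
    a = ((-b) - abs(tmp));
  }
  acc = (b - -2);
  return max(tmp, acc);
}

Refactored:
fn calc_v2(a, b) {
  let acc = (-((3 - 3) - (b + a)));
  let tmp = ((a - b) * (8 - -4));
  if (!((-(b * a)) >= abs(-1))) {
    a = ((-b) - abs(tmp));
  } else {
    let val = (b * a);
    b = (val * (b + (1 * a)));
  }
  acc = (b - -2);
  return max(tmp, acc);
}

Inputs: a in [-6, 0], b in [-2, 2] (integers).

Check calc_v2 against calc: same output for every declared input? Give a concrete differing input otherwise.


Consider the input a=0, b=1.
calc: tmp = -12; acc = 1; ((-(b * a)) >= abs(0)) -> true; b = 0; acc = 2; return 2
calc_v2: acc = 1; tmp = -12; (!((-(b * a)) >= abs(-1))) -> true; a = -13; acc = 3; return 3
2 and 3 differ, so these are not the same function on this domain.
verdict: not equivalent; witness: a=0, b=1


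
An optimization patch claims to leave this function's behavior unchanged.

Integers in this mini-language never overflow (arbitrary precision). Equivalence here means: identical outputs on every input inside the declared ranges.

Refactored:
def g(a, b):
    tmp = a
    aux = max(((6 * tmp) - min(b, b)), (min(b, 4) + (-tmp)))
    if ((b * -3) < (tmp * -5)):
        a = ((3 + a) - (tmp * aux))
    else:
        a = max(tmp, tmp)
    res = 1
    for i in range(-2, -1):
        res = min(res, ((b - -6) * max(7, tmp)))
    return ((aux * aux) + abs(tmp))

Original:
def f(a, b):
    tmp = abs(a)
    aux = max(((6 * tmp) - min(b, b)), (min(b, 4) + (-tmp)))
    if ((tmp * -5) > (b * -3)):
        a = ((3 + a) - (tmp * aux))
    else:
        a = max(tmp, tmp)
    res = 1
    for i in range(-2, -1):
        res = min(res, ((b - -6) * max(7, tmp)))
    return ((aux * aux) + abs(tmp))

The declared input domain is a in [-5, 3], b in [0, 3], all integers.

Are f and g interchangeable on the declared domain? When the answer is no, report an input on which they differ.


The rewrite breaks on a=-5, b=0, where the results are 905 and 30.
f: tmp=5, then aux=30, then ((tmp * -5) > (b * -3)) is false, then a=5, then res=1, then (i=-2), then res=1, then returns 905
g: tmp=-5, then aux=5, then ((b * -3) < (tmp * -5)) is true, then a=23, then res=1, then (i=-2), then res=1, then returns 30
verdict: not equivalent; witness: a=-5, b=0


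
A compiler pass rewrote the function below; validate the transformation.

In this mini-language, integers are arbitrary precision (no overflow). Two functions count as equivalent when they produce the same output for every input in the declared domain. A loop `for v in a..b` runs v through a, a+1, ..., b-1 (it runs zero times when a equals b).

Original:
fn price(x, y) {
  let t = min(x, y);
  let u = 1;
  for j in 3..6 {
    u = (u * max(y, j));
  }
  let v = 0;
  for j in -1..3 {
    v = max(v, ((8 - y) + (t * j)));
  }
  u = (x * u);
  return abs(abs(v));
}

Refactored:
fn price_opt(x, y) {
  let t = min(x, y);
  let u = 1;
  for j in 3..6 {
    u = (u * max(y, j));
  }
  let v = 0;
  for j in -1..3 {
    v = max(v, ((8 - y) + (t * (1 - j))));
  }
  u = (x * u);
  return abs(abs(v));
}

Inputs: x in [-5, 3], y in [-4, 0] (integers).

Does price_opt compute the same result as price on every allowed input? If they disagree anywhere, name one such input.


Equivalent — the differences include arithmetic usage differs, constant usage differs, yet no declared input distinguishes the two.
As a probe, take x=1, y=0: price runs t = 0; u = 1; [j=3]; u = 3; [j=4]; u = 12; [j=5]; u = 60; v = 0; [j=-1]; v = 8; [j=0]; v = 8; [j=1]; v = 8; [j=2]; v = 8; u = 60; return 8; price_opt runs t = 0; u = 1; [j=3]; u = 3; [j=4]; u = 12; [j=5]; u = 60; v = 0; [j=-1]; v = 8; [j=0]; v = 8; [j=1]; v = 8; [j=2]; v = 8; u = 60; return 8; both end at 8.
Checked all 45 inputs in the declared domain: the outputs agree on every one.
verdict: equivalent


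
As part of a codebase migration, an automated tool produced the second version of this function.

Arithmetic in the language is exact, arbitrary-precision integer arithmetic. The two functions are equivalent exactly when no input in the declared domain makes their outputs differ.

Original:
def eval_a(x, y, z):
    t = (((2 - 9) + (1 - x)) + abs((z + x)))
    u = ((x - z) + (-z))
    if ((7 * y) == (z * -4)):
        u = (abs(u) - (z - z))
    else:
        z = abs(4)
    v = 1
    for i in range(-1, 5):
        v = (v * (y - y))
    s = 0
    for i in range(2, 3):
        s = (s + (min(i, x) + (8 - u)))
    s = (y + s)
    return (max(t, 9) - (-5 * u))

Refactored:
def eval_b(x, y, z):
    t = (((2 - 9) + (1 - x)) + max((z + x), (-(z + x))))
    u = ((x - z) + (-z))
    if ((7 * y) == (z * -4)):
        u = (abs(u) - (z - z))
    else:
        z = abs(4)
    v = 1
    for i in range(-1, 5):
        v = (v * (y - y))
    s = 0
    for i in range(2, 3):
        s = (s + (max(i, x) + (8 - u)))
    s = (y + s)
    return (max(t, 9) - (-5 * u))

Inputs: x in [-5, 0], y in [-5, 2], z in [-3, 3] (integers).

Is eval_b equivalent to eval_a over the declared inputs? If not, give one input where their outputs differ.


Although `min(i, x)` became `max(i, x)`, no input in the stated domain can expose it.
As a probe, take x=-2, y=-2, z=1: eval_a runs t = -3; u = -4; ((7 * y) == (z * -4)) -> false; z = 4; v = 1; [i=-1]; v = 0; [i=0]; v = 0; [i=1]; v = 0; [i=2]; v = 0; [i=3]; v = 0; [i=4]; v = 0; s = 0; [i=2]; s = 10; s = 8; return -11; eval_b runs t = -3; u = -4; ((7 * y) == (z * -4)) -> false; z = 4; v = 1; [i=-1]; v = 0; [i=0]; v = 0; [i=1]; v = 0; [i=2]; v = 0; [i=3]; v = 0; [i=4]; v = 0; s = 0; [i=2]; s = 14; s = 12; return -11; both end at -11.
Sweeping the whole domain (336 inputs) finds no disagreement.
verdict: equivalent


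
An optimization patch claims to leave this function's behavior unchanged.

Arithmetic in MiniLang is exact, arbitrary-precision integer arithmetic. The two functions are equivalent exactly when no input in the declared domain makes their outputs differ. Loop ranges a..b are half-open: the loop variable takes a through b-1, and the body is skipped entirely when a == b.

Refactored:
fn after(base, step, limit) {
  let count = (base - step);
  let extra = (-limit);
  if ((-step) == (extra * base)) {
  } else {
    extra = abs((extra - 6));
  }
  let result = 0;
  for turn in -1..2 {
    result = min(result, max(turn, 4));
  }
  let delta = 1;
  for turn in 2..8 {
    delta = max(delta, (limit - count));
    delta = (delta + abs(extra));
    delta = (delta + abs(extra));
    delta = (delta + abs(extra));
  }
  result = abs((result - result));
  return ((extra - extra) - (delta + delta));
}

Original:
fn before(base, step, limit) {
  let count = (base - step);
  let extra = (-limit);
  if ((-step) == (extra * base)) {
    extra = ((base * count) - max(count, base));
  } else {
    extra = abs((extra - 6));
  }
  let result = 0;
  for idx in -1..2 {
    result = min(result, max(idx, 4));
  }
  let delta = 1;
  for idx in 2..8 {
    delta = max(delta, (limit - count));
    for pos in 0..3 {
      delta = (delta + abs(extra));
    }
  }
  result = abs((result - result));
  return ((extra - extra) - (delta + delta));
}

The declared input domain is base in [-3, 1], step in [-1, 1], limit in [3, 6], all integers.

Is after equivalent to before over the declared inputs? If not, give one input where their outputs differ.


Take base=0, step=0, limit=3.
before: count becomes 0; next extra becomes -3; next ((-step) == (extra * base)) evaluates to true; next extra becomes 0; next result becomes 0; next at idx=-1:; next result becomes 0; next at idx=0:; next result becomes 0; next at idx=1:; next result becomes 0; next delta becomes 1; next at idx=2:; next delta becomes 3; next at pos=0:; next delta becomes 3; next at pos=1:; next delta becomes 3; next at pos=2:; next delta becomes 3; next at idx=3:; next delta becomes 3; next at pos=0:; next delta becomes 3; next at pos=1:; next delta becomes 3; next at pos=2:; next delta becomes 3; next at idx=4:; next delta becomes 3; next at pos=0:; next delta becomes 3; next at pos=1:; next delta becomes 3; next at pos=2:; next delta becomes 3; next at idx=5:; next delta becomes 3; next at pos=0:; next delta becomes 3; next at pos=1:; next delta becomes 3; next at pos=2:; next delta becomes 3; next at idx=6:; next delta becomes 3; next at pos=0:; next delta becomes 3; next at pos=1:; next delta becomes 3; next at pos=2:; next delta becomes 3; next at idx=7:; next delta becomes 3; next at pos=0:; next delta becomes 3; next at pos=1:; next delta becomes 3; next at pos=2:; next delta becomes 3; next result becomes 0; next final value -6
after: count becomes 0; next extra becomes -3; next ((-step) == (extra * base)) evaluates to true; next result becomes 0; next at turn=-1:; next result becomes 0; next at turn=0:; next result becomes 0; next at turn=1:; next result becomes 0; next delta becomes 1; next at turn=2:; next delta becomes 3; next delta becomes 6; next delta becomes 9; next delta becomes 12; next at turn=3:; next delta becomes 12; next delta becomes 15; next delta becomes 18; next delta becomes 21; next at turn=4:; next delta becomes 21; next delta becomes 24; next delta becomes 27; next delta becomes 30; next at turn=5:; next delta becomes 30; next delta becomes 33; next delta becomes 36; next delta becomes 39; next at turn=6:; next delta becomes 39; next delta becomes 42; next delta becomes 45; next delta becomes 48; next at turn=7:; next delta becomes 48; next delta becomes 51; next delta becomes 54; next delta becomes 57; next result becomes 0; next final value -114
-6 and -114 differ, so these are not the same function on this domain.
verdict: not equivalent; witness: base=0, step=0, limit=3


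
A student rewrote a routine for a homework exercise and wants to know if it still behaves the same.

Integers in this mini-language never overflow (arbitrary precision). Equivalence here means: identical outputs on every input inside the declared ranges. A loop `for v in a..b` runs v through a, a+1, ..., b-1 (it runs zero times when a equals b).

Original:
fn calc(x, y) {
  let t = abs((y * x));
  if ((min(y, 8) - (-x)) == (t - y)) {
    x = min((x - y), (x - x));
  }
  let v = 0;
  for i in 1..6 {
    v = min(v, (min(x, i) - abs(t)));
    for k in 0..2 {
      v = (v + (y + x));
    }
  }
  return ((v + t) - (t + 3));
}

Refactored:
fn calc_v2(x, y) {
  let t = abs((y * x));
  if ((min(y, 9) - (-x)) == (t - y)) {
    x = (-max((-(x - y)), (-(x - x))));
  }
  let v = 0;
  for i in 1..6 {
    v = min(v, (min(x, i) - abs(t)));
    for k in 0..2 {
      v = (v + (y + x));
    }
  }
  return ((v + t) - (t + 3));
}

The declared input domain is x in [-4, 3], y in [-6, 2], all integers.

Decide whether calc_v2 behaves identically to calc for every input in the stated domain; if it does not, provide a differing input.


The suspicious edit (`8` became `9`) never changes the result for any input inside the declared domain.
One worked example (x=-1, y=1) — calc: t=1, then ((min(y, 8) - (-x)) == (t - y)) is true, then x=-2, then v=0, then (i=1), then v=-3, then (k=0), then v=-4, then (k=1), then v=-5, then (i=2), then v=-5, then (k=0), then v=-6, then (k=1), then v=-7, then (i=3), then v=-7, then (k=0), then v=-8, then (k=1), then v=-9, then (i=4), then v=-9, then (k=0), then v=-10, then (k=1), then v=-11, then (i=5), then v=-11, then (k=0), then v=-12, then (k=1), then v=-13, then returns -16; calc_v2: t=1, then ((min(y, 9) - (-x)) == (t - y)) is true, then x=-2, then v=0, then (i=1), then v=-3, then (k=0), then v=-4, then (k=1), then v=-5, then (i=2), then v=-5, then (k=0), then v=-6, then (k=1), then v=-7, then (i=3), then v=-7, then (k=0), then v=-8, then (k=1), then v=-9, then (i=4), then v=-9, then (k=0), then v=-10, then (k=1), then v=-11, then (i=5), then v=-11, then (k=0), then v=-12, then (k=1), then v=-13, then returns -16; agreement on -16.
Sweeping the whole domain (72 inputs) finds no disagreement.
verdict: equivalent


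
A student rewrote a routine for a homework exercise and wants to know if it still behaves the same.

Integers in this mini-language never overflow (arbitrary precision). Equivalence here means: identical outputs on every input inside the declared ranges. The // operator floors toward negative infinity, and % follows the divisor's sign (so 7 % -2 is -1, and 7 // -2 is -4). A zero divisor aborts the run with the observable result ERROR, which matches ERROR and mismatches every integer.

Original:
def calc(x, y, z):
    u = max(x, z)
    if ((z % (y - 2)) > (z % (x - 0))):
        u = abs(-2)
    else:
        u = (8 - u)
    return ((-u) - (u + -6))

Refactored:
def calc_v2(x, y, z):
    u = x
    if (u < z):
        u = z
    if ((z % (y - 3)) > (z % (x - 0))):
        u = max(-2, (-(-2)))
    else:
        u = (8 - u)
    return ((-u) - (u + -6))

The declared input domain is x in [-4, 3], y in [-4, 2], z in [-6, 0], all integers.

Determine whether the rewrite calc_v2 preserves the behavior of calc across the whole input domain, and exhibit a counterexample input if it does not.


There is a counterexample at x=-4, y=-4, z=-6: 2 on one side, -18 on the other.
calc: u = -4; ((z % (y - 2)) > (z % (x - 0))) -> true; u = 2; return 2
calc_v2: u = -4; (u < z) -> false; ((z % (y - 3)) > (z % (x - 0))) -> false; u = 12; return -18
verdict: not equivalent; witness: x=-4, y=-4, z=-6


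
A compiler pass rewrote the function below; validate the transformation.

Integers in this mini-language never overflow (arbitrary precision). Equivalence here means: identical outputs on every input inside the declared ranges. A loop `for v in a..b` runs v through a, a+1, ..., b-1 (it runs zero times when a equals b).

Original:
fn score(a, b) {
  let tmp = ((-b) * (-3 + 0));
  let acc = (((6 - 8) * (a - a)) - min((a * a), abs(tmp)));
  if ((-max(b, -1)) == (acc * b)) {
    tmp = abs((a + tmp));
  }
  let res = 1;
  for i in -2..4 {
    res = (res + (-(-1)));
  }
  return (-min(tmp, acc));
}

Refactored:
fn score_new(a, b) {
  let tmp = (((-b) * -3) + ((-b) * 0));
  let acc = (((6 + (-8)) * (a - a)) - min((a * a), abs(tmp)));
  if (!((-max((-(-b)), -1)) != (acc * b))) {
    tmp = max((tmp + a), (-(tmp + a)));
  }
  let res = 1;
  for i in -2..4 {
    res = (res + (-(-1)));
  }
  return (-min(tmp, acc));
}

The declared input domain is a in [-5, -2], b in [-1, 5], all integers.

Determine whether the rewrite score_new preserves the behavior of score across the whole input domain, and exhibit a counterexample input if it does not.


The two versions differ — the changes include min/max/abs usage differs; boolean connective usage differs; comparison usage differs; arithmetic usage differs.
Spot check at a=-5, b=5 — score: tmp=15, then acc=-15, then ((-max(b, -1)) == (acc * b)) is false, then res=1, then (i=-2), then res=2, then (i=-1), then res=3, then (i=0), then res=4, then (i=1), then res=5, then (i=2), then res=6, then (i=3), then res=7, then returns 15. score_new: tmp=15, then acc=-15, then (!((-max((-(-b)), -1)) != (acc * b))) is false, then res=1, then (i=-2), then res=2, then (i=-1), then res=3, then (i=0), then res=4, then (i=1), then res=5, then (i=2), then res=6, then (i=3), then res=7, then returns 15. Both give 15.
Sweeping the whole domain (28 inputs) finds no disagreement.
verdict: equivalent


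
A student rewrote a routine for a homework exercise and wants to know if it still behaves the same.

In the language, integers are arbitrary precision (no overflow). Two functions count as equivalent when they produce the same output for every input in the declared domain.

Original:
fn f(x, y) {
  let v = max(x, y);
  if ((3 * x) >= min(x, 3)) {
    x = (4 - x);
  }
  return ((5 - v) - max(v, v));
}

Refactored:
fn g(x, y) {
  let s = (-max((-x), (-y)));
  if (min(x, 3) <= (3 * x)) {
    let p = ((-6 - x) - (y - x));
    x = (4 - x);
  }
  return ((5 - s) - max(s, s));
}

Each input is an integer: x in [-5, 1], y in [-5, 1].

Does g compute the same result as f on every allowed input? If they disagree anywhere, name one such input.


Consider the input x=-5, y=-4.
f: v := -4 | ((3 * x) >= min(x, 3)): false | result 13
g: s := -5 | (min(x, 3) <= (3 * x)): false | result 15
13 and 15 differ, so these are not the same function on this domain.
verdict: not equivalent; witness: x=-5, y=-4


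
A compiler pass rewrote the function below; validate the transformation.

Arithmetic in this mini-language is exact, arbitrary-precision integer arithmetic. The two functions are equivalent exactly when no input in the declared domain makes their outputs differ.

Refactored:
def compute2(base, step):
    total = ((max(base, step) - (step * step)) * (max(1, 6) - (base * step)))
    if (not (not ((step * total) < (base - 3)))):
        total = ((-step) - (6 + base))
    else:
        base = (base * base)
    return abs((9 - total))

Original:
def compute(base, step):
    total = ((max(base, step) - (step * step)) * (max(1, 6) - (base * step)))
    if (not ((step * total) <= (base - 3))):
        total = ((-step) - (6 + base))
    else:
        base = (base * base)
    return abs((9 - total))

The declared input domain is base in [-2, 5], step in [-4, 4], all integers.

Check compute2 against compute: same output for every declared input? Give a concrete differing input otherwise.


There is a counterexample at base=-2, step=-4: 27 on one side, 9 on the other.
compute: total=36, then (not ((step * total) <= (base - 3))) is false, then base=4, then returns 27
compute2: total=36, then (not (not ((step * total) < (base - 3)))) is true, then total=0, then returns 9
verdict: not equivalent; witness: base=-2, step=-4


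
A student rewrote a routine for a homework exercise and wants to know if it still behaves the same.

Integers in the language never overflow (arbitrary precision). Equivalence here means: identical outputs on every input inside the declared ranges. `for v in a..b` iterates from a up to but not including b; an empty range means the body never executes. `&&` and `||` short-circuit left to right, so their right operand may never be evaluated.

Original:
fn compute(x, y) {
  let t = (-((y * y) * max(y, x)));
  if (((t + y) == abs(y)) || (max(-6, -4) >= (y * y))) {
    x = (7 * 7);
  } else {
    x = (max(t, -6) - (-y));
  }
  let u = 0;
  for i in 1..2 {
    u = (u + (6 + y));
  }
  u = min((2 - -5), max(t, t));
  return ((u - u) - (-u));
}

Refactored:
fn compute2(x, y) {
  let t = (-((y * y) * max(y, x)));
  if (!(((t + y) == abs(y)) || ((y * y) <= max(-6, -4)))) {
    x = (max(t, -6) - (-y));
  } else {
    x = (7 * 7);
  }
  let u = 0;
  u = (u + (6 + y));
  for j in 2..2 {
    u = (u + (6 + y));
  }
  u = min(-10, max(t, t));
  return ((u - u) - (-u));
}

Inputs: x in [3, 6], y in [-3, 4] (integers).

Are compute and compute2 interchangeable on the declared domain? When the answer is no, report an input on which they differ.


Not equivalent: x=3, y=-1 separates them (-3 vs -10).
compute: t = -3; (((t + y) == abs(y)) || (max(-6, -4) >= (y * y))) -> false; x = -4; u = 0; [i=1]; u = 5; u = -3; return -3
compute2: t = -3; (!(((t + y) == abs(y)) || ((y * y) <= max(-6, -4)))) -> true; x = -4; u = 0; u = 5; the j loop: no iterations; u = -10; return -10
verdict: not equivalent; witness: x=3, y=-1


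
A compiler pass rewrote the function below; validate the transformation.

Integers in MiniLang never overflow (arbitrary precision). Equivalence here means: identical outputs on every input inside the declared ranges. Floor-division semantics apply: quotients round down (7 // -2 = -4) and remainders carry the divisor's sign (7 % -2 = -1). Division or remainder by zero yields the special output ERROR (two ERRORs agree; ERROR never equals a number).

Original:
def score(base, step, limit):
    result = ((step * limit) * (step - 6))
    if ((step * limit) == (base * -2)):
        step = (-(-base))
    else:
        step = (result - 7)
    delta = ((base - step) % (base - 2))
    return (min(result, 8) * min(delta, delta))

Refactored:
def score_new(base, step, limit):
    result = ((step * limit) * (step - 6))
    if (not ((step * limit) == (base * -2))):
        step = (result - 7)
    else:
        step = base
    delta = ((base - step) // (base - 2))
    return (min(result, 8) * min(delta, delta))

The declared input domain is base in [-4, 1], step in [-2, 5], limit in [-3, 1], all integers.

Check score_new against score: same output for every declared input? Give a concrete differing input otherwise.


Consider the input base=-4, step=-2, limit=-3.
score: result := -48 | ((step * limit) == (base * -2)): false | step := -55 | delta := -3 | result 144
score_new: result := -48 | (not ((step * limit) == (base * -2))): true | step := -55 | delta := -9 | result 432
144 != 432, so the rewrite changes behavior.
verdict: not equivalent; witness: base=-4, step=-2, limit=-3
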